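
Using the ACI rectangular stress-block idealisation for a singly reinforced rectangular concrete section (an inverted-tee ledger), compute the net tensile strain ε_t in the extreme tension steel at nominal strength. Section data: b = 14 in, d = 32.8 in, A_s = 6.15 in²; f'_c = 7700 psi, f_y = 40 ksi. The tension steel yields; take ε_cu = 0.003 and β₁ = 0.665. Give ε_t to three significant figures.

a = A_s f_y/(0.85 f'_c b) = 2.685 in.
β₁ = 0.665, so c = a/β₁ = 2.685/0.665 = 4.038 in.
From the linear strain diagram with ε_cu = 0.003: ε_t = 0.003 (d − c)/c = 0.003 × (32.8 − 4.038)/4.038 = 0.0214.
Since ε_t ≥ 0.005, the section is tension-controlled.

ε_t ≈ 0.0214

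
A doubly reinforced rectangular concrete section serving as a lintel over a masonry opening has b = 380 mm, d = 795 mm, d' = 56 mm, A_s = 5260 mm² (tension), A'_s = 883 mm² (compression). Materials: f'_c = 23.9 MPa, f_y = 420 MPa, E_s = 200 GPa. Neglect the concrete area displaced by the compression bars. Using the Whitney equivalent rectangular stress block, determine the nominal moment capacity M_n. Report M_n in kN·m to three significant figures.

M_n ≈ 1520 kN·m

Assume both tension and compression steel yield.
Net tension couple steel: A_s − A'_s = 4377 mm².
a = (A_s − A'_s) f_y / (0.85 f'_c b) = 1838340/(0.85 × 23.9 × 380) = 238.14 mm.
c = a/β₁ = 238.14/0.85 = 280.16 mm; ε'_s = 0.003(c − d')/c = 0.0024 ≥ f_y/E_s = 0.0021, so compression steel does yield.
M_n = (A_s − A'_s) f_y (d − a/2) + A'_s f_y (d − d') = [1838340 × (795 − 119.07) + 370860 × (795 − 56)] × 10⁻⁶ = 1242.59 + 274.07 = 1516.66 kN·m.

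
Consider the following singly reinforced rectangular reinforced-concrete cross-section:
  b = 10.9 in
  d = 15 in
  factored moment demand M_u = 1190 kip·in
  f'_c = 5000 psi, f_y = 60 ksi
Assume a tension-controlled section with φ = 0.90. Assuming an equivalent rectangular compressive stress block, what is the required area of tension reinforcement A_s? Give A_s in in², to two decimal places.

M_n = M_u/φ = 1190/0.90 = 1322.22 kip·in.
From M_n = 0.85 f'_c a b (d − a/2):
a = d − √(d² − 2M_n/(0.85 f'_c b)) = 15 − √(15² − 2 × 1322.22/(0.85 × 5 × 10.9)) = 2.042 in.
A_s = 0.85 f'_c a b / f_y = 0.85 × 5 × 2.042 × 10.9 / 60 = 1.577 in².

A_s ≈ 1.58 in²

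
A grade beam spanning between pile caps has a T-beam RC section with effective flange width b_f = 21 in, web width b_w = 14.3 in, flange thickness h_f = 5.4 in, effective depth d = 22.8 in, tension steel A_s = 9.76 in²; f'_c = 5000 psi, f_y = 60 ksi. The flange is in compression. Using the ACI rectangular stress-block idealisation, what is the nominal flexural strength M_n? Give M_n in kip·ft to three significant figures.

Tension: T = A_s f_y = 9.76 × 60 = 585.6 kips.
Try a within the flange: a = T/(0.85 f'_c b_f) = 585.6/(0.85 × 5 × 21) = 6.561 in.
a = 6.561 > h_f = 5.4 in: the block extends into the web. Split into flange-overhang and web parts.
C_f = 0.85 f'_c (b_f − b_w) h_f = 0.85 × 5 × (21 − 14.3) × 5.4 = 153.8 kips.
Remaining web compression depth: a_w = (T − C_f)/(0.85 f'_c b_w) = (585.6 − 153.8)/(0.85 × 5 × 14.3) = 7.105 in.
M_n = C_f(d − h_f/2) + (T − C_f)(d − a_w/2) = 153.8 × (22.8 − 2.7) + 431.8 × (22.8 − 3.5525) = 3091.4 + 8311.1 = 11402.5 kip·in.
M_n = 11402.5/12 = 950.21 kip·ft.

M_n ≈ 950 kip·ft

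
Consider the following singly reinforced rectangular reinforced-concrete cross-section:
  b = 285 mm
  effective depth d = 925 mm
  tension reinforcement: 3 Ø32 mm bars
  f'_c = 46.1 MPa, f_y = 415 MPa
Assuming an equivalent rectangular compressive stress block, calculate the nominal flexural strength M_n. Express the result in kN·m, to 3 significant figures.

A_s = 3 × 804 = 2412 mm².
T = A_s f_y = 2412 × 415 = 1000980 N = 1000.98 kN.
From C = T: a = T/(0.85 f'_c b) = 1000980/(0.85 × 46.1 × 285) = 89.63 mm.
M_n = T(d − a/2) = 1000.98 kN × (925 − 44.815) mm = 881.05 kN·m.

M_n ≈ 881 kN·m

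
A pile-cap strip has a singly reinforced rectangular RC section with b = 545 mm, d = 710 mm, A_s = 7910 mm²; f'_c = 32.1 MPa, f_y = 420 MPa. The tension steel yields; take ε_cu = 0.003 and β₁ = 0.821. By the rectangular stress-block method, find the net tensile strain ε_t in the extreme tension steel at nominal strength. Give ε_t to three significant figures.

ε_t ≈ 0.00483

a = A_s f_y/(0.85 f'_c b) = 223.41 mm.
β₁ = 0.821, so c = a/β₁ = 223.41/0.821 = 272.12 mm.
From the linear strain diagram with ε_cu = 0.003: ε_t = 0.003 (d − c)/c = 0.003 × (710 − 272.12)/272.12 = 0.00483.
ε_t is between 0.004 and 0.005 — transition zone.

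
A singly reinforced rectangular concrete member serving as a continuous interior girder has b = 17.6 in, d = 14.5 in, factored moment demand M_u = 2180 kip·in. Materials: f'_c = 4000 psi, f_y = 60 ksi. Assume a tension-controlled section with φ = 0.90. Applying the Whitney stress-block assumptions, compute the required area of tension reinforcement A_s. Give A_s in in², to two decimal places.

A_s ≈ 3.12 in²

M_n = M_u/φ = 2180/0.90 = 2422.22 kip·in.
From M_n = 0.85 f'_c a b (d − a/2):
a = d − √(d² − 2M_n/(0.85 f'_c b)) = 14.5 − √(14.5² − 2 × 2422.22/(0.85 × 4 × 17.6)) = 3.129 in.
A_s = 0.85 f'_c a b / f_y = 0.85 × 4 × 3.129 × 17.6 / 60 = 3.121 in².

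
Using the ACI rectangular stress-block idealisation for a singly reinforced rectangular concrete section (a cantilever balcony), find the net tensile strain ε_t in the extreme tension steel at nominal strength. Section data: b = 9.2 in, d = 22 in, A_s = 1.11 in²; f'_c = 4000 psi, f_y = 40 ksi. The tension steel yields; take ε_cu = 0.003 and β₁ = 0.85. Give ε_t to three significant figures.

ε_t ≈ 0.0365

a = A_s f_y/(0.85 f'_c b) = 1.419 in.
β₁ = 0.85, so c = a/β₁ = 1.419/0.85 = 1.669 in.
From the linear strain diagram with ε_cu = 0.003: ε_t = 0.003 (d − c)/c = 0.003 × (22 − 1.669)/1.669 = 0.0365.
Since ε_t ≥ 0.005, the section is tension-controlled.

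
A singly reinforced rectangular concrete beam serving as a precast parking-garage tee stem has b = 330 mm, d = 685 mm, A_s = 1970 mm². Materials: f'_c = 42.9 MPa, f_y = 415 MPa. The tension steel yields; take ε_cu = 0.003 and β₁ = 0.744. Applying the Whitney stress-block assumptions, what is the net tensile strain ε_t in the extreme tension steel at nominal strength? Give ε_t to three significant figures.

ε_t ≈ 0.0195

a = A_s f_y/(0.85 f'_c b) = 67.94 mm.
β₁ = 0.744, so c = a/β₁ = 67.94/0.744 = 91.32 mm.
From the linear strain diagram with ε_cu = 0.003: ε_t = 0.003 (d − c)/c = 0.003 × (685 − 91.32)/91.32 = 0.0195.
Since ε_t ≥ 0.005, the section is tension-controlled.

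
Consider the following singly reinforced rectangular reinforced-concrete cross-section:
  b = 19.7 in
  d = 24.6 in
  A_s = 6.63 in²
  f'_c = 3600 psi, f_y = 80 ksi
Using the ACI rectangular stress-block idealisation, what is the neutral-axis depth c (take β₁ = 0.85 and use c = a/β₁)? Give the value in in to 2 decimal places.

c ≈ 10.35 in

T = A_s f_y = 6.63 × 80 = 530.4 kips.
a = T/(0.85 f'_c b) = 530.4/(0.85 × 3.6 × 19.7) = 8.7986 in.
With β₁ = 0.85, c = a/β₁ = 8.7986/0.85 = 10.35 in.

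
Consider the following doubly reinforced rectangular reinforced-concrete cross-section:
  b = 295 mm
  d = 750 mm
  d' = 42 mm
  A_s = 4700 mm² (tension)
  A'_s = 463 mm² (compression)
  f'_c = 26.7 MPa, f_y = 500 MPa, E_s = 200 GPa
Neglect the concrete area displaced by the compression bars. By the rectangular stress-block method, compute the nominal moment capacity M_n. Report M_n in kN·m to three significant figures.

Assume both tension and compression steel yield.
Net tension couple steel: A_s − A'_s = 4237 mm².
a = (A_s − A'_s) f_y / (0.85 f'_c b) = 2118500/(0.85 × 26.7 × 295) = 316.43 mm.
c = a/β₁ = 316.43/0.85 = 372.27 mm; ε'_s = 0.003(c − d')/c = 0.0027 ≥ f_y/E_s = 0.0025, so compression steel does yield.
M_n = (A_s − A'_s) f_y (d − a/2) + A'_s f_y (d − d') = [2118500 × (750 − 158.215) + 231500 × (750 − 42)] × 10⁻⁶ = 1253.70 + 163.90 = 1417.60 kN·m.

M_n ≈ 1420 kN·m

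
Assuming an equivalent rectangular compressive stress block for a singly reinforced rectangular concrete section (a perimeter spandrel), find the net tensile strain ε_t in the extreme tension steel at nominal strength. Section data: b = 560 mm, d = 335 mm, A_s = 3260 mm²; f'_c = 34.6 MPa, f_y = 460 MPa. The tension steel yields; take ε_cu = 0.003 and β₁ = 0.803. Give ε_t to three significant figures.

ε_t ≈ 0.00586

a = A_s f_y/(0.85 f'_c b) = 91.05 mm.
β₁ = 0.803, so c = a/β₁ = 91.05/0.803 = 113.39 mm.
From the linear strain diagram with ε_cu = 0.003: ε_t = 0.003 (d − c)/c = 0.003 × (335 − 113.39)/113.39 = 0.00586.
Since ε_t ≥ 0.005, the section is tension-controlled.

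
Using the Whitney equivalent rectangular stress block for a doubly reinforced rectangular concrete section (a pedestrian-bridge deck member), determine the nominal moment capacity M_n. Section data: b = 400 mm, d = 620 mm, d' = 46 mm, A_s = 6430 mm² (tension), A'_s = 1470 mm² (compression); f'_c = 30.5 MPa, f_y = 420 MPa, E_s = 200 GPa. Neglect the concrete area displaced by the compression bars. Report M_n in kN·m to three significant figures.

M_n ≈ 1440 kN·m

Assume both tension and compression steel yield.
Net tension couple steel: A_s − A'_s = 4960 mm².
a = (A_s − A'_s) f_y / (0.85 f'_c b) = 2083200/(0.85 × 30.5 × 400) = 200.89 mm.
c = a/β₁ = 200.89/0.832 = 241.45 mm; ε'_s = 0.003(c − d')/c = 0.0024 ≥ f_y/E_s = 0.0021, so compression steel does yield.
M_n = (A_s − A'_s) f_y (d − a/2) + A'_s f_y (d − d') = [2083200 × (620 − 100.445) + 617400 × (620 − 46)] × 10⁻⁶ = 1082.34 + 354.39 = 1436.73 kN·m.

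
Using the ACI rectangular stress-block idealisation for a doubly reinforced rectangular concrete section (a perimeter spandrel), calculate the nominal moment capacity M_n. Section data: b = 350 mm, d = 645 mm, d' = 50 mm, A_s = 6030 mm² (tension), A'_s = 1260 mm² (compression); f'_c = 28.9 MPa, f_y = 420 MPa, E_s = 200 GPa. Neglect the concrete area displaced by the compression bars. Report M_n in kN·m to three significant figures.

Assume both tension and compression steel yield.
Net tension couple steel: A_s − A'_s = 4770 mm².
a = (A_s − A'_s) f_y / (0.85 f'_c b) = 2003400/(0.85 × 28.9 × 350) = 233.01 mm.
c = a/β₁ = 233.01/0.844 = 276.08 mm; ε'_s = 0.003(c − d')/c = 0.0025 ≥ f_y/E_s = 0.0021, so compression steel does yield.
M_n = (A_s − A'_s) f_y (d − a/2) + A'_s f_y (d − d') = [2003400 × (645 − 116.505) + 529200 × (645 − 50)] × 10⁻⁶ = 1058.79 + 314.87 = 1373.66 kN·m.

M_n ≈ 1370 kN·m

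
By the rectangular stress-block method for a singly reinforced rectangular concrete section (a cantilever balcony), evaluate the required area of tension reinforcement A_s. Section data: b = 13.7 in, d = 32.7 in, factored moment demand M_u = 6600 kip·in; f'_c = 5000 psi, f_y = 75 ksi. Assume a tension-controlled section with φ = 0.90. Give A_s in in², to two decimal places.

A_s ≈ 3.19 in²

M_n = M_u/φ = 6600/0.90 = 7333.33 kip·in.
From M_n = 0.85 f'_c a b (d − a/2):
a = d − √(d² − 2M_n/(0.85 f'_c b)) = 32.7 − √(32.7² − 2 × 7333.33/(0.85 × 5 × 13.7)) = 4.110 in.
A_s = 0.85 f'_c a b / f_y = 0.85 × 5 × 4.110 × 13.7 / 75 = 3.191 in².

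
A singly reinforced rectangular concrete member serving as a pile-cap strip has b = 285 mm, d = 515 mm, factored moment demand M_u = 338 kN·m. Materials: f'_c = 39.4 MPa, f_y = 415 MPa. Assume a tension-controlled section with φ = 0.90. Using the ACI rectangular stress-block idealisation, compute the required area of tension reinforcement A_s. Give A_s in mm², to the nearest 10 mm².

A_s ≈ 1910 mm²

M_n = M_u/φ = 338/0.90 = 375.556 kN·m.
With M_n = 0.85 f'_c a b (d − a/2), solve the quadratic for a:
a = d − √(d² − 2M_n/(0.85 f'_c b)) = 515 − √(515² − 2 × 375.556×10⁶/(0.85 × 39.4 × 285)) = 83.11 mm.
A_s = 0.85 f'_c a b / f_y = 0.85 × 39.4 × 83.11 × 285 / 415 = 1911.5 mm².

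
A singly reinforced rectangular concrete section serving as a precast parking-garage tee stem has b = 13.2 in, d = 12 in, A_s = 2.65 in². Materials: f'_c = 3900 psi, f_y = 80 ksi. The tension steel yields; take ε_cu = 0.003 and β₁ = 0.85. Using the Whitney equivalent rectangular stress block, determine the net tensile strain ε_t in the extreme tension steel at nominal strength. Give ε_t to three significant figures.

a = A_s f_y/(0.85 f'_c b) = 4.845 in.
β₁ = 0.85, so c = a/β₁ = 4.845/0.85 = 5.700 in.
From the linear strain diagram with ε_cu = 0.003: ε_t = 0.003 (d − c)/c = 0.003 × (12 − 5.700)/5.700 = 0.00332.
ε_t < 0.004 — the section is over-reinforced for flexure under ACI limits.

ε_t ≈ 0.00332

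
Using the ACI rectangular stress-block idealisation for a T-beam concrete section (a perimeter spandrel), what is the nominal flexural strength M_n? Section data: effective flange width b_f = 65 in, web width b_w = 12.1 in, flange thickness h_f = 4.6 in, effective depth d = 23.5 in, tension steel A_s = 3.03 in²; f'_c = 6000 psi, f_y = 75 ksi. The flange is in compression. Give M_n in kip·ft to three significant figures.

M_n ≈ 439 kip·ft

Tension: T = A_s f_y = 3.03 × 75 = 227.25 kips.
Try a within the flange: a = T/(0.85 f'_c b_f) = 227.25/(0.85 × 6 × 65) = 0.686 in.
Since a = 0.686 ≤ h_f = 4.6 in, the stress block lies entirely in the flange; analyse as a rectangular beam of width b_f.
M_n = T(d − a/2) = 227.25 × (23.5 − 0.343) = 5262.4 kip·in.
M_n = 5262.4/12 = 438.53 kip·ft.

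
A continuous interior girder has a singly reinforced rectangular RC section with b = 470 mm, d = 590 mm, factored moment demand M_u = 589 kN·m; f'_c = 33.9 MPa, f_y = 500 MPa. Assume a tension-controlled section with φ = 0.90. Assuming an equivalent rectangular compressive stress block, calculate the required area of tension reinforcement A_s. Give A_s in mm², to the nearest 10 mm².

A_s ≈ 2400 mm²

M_n = M_u/φ = 589/0.90 = 654.444 kN·m.
With M_n = 0.85 f'_c a b (d − a/2), solve the quadratic for a:
a = d − √(d² − 2M_n/(0.85 f'_c b)) = 590 − √(590² − 2 × 654.444×10⁶/(0.85 × 33.9 × 470)) = 88.55 mm.
A_s = 0.85 f'_c a b / f_y = 0.85 × 33.9 × 88.55 × 470 / 500 = 2398.5 mm².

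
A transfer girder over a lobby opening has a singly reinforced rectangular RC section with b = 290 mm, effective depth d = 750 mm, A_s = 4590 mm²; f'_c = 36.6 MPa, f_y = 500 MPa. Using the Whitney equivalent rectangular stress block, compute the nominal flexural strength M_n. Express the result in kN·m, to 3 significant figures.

M_n ≈ 1430 kN·m

T = A_s f_y = 4590 × 500 = 2295000 N = 2295 kN.
From C = T: a = T/(0.85 f'_c b) = 2295000/(0.85 × 36.6 × 290) = 254.38 mm.
M_n = T(d − a/2) = 2295 kN × (750 − 127.19) mm = 1429.35 kN·m.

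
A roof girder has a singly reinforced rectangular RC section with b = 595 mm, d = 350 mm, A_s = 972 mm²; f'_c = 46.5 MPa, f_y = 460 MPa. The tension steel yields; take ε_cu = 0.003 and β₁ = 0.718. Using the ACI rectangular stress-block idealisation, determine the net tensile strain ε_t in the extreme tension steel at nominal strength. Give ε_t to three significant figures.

ε_t ≈ 0.0367

a = A_s f_y/(0.85 f'_c b) = 19.01 mm.
β₁ = 0.718, so c = a/β₁ = 19.01/0.718 = 26.48 mm.
From the linear strain diagram with ε_cu = 0.003: ε_t = 0.003 (d − c)/c = 0.003 × (350 − 26.48)/26.48 = 0.0367.
Since ε_t ≥ 0.005, the section is tension-controlled.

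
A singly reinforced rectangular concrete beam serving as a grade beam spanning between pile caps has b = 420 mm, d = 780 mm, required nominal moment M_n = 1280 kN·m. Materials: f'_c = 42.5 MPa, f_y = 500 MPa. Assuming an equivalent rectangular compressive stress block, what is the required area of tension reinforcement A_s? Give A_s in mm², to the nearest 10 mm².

With M_n = 0.85 f'_c a b (d − a/2), solve the quadratic for a:
a = d − √(d² − 2M_n/(0.85 f'_c b)) = 780 − √(780² − 2 × 1280×10⁶/(0.85 × 42.5 × 420)) = 116.92 mm.
A_s = 0.85 f'_c a b / f_y = 0.85 × 42.5 × 116.92 × 420 / 500 = 3547.9 mm².

A_s ≈ 3550 mm²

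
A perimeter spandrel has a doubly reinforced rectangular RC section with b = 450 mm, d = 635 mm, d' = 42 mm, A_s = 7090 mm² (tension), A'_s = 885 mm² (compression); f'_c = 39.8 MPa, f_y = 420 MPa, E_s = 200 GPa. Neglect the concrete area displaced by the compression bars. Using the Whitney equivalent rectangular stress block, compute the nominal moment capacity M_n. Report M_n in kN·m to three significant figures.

M_n ≈ 1650 kN·m

Assume both tension and compression steel yield.
Net tension couple steel: A_s − A'_s = 6205 mm².
a = (A_s − A'_s) f_y / (0.85 f'_c b) = 2606100/(0.85 × 39.8 × 450) = 171.19 mm.
c = a/β₁ = 171.19/0.766 = 223.49 mm; ε'_s = 0.003(c − d')/c = 0.0024 ≥ f_y/E_s = 0.0021, so compression steel does yield.
M_n = (A_s − A'_s) f_y (d − a/2) + A'_s f_y (d − d') = [2606100 × (635 − 85.595) + 371700 × (635 − 42)] × 10⁻⁶ = 1431.80 + 220.42 = 1652.22 kN·m.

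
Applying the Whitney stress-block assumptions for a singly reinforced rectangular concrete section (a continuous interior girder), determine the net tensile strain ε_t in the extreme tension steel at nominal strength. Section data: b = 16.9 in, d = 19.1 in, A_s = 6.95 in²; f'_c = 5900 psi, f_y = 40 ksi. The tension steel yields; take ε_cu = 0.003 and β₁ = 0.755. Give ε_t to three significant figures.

a = A_s f_y/(0.85 f'_c b) = 3.280 in.
β₁ = 0.755, so c = a/β₁ = 3.280/0.755 = 4.344 in.
From the linear strain diagram with ε_cu = 0.003: ε_t = 0.003 (d − c)/c = 0.003 × (19.1 − 4.344)/4.344 = 0.0102.
Since ε_t ≥ 0.005, the section is tension-controlled.

ε_t ≈ 0.0102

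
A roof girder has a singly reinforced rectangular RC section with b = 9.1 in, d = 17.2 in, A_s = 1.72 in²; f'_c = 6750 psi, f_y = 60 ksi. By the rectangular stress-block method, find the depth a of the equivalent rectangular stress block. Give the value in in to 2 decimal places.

a ≈ 1.98 in

T = A_s f_y = 1.72 × 60 = 103.2 kips.
a = T/(0.85 f'_c b) = 103.2/(0.85 × 6.75 × 9.1) = 1.98 in.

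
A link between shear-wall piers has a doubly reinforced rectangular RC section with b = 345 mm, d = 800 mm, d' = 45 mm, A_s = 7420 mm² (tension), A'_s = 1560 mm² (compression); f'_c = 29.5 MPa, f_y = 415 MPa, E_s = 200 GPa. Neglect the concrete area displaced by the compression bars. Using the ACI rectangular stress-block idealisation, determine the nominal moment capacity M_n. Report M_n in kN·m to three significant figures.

M_n ≈ 2090 kN·m

Assume both tension and compression steel yield.
Net tension couple steel: A_s − A'_s = 5860 mm².
a = (A_s − A'_s) f_y / (0.85 f'_c b) = 2431900/(0.85 × 29.5 × 345) = 281.12 mm.
c = a/β₁ = 281.12/0.839 = 335.07 mm; ε'_s = 0.003(c − d')/c = 0.0026 ≥ f_y/E_s = 0.0021, so compression steel does yield.
M_n = (A_s − A'_s) f_y (d − a/2) + A'_s f_y (d − d') = [2431900 × (800 − 140.56) + 647400 × (800 − 45)] × 10⁻⁶ = 1603.69 + 488.79 = 2092.48 kN·m.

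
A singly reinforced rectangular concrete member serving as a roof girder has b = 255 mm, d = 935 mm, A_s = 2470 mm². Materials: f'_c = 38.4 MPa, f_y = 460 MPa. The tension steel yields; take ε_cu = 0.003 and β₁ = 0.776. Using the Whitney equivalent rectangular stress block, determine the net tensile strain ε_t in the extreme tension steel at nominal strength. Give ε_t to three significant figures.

ε_t ≈ 0.0129

a = A_s f_y/(0.85 f'_c b) = 136.51 mm.
β₁ = 0.776, so c = a/β₁ = 136.51/0.776 = 175.91 mm.
From the linear strain diagram with ε_cu = 0.003: ε_t = 0.003 (d − c)/c = 0.003 × (935 − 175.91)/175.91 = 0.0129.
Since ε_t ≥ 0.005, the section is tension-controlled.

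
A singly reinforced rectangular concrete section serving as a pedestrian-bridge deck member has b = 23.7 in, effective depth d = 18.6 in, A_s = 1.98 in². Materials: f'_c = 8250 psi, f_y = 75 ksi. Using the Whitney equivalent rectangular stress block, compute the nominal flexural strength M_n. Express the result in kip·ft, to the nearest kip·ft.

T = A_s f_y = 1.98 × 75 = 148.5 kips.
a = T/(0.85 f'_c b) = 148.5/(0.85 × 8.25 × 23.7) = 0.894 in.
M_n = T(d − a/2) = 148.5 × (18.6 − 0.447) = 2695.7 kip·in = 2695.7/12 = 224.64 kip·ft.

M_n ≈ 225 kip·ft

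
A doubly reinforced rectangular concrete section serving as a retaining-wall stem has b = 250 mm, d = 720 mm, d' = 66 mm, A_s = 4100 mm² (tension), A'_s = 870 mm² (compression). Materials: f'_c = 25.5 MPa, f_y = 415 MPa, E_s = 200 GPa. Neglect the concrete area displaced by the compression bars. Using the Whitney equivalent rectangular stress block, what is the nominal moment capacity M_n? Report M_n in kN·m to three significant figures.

M_n ≈ 1040 kN·m

Assume both tension and compression steel yield.
Net tension couple steel: A_s − A'_s = 3230 mm².
a = (A_s − A'_s) f_y / (0.85 f'_c b) = 1340450/(0.85 × 25.5 × 250) = 247.37 mm.
c = a/β₁ = 247.37/0.85 = 291.02 mm; ε'_s = 0.003(c − d')/c = 0.0023 ≥ f_y/E_s = 0.0021, so compression steel does yield.
M_n = (A_s − A'_s) f_y (d − a/2) + A'_s f_y (d − d') = [1340450 × (720 − 123.685) + 361050 × (720 − 66)] × 10⁻⁶ = 799.33 + 236.13 = 1035.46 kN·m.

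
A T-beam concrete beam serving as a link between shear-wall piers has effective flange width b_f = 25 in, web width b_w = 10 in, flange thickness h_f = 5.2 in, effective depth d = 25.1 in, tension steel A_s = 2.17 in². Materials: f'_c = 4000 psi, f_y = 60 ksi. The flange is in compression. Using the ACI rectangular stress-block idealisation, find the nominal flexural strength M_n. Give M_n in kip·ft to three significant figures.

M_n ≈ 264 kip·ft

Tension: T = A_s f_y = 2.17 × 60 = 130.2 kips.
Try a within the flange: a = T/(0.85 f'_c b_f) = 130.2/(0.85 × 4 × 25) = 1.532 in.
Since a = 1.532 ≤ h_f = 5.2 in, the stress block lies entirely in the flange; analyse as a rectangular beam of width b_f.
M_n = T(d − a/2) = 130.2 × (25.1 − 0.766) = 3168.3 kip·in.
M_n = 3168.3/12 = 264.03 kip·ft.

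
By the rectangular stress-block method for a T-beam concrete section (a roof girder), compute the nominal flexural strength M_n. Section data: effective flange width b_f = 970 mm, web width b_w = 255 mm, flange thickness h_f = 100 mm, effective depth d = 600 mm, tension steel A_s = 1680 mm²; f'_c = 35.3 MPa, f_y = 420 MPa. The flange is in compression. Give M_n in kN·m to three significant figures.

M_n ≈ 415 kN·m

Tension: T = A_s f_y = 1680 × 420 = 705600 N.
Try a within the flange: a = T/(0.85 f'_c b_f) = 705600/(0.85 × 35.3 × 970) = 24.24 mm.
Since a = 24.24 ≤ h_f = 100 mm, the stress block lies entirely in the flange; analyse as a rectangular beam of width b_f.
M_n = T(d − a/2) = 705600 × (600 − 12.12) = 414.81 × 10⁶ N·mm.
M_n = 414.81 kN·m.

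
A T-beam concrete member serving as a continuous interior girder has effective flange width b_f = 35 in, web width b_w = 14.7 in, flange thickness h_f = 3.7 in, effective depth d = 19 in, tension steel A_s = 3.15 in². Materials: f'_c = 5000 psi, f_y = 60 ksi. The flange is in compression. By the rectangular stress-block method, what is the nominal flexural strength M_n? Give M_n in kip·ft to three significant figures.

M_n ≈ 289 kip·ft

Tension: T = A_s f_y = 3.15 × 60 = 189 kips.
Try a within the flange: a = T/(0.85 f'_c b_f) = 189/(0.85 × 5 × 35) = 1.271 in.
Since a = 1.271 ≤ h_f = 3.7 in, the stress block lies entirely in the flange; analyse as a rectangular beam of width b_f.
M_n = T(d − a/2) = 189 × (19 − 0.6355) = 3470.9 kip·in.
M_n = 3470.9/12 = 289.24 kip·ft.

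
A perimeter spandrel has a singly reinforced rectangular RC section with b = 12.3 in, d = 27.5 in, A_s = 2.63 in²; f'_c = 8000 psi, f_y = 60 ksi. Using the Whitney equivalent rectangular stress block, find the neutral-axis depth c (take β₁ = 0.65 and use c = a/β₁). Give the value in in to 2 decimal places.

T = A_s f_y = 2.63 × 60 = 157.8 kips.
a = T/(0.85 f'_c b) = 157.8/(0.85 × 8 × 12.3) = 1.8867 in.
With β₁ = 0.65, c = a/β₁ = 1.8867/0.65 = 2.90 in.

c ≈ 2.90 in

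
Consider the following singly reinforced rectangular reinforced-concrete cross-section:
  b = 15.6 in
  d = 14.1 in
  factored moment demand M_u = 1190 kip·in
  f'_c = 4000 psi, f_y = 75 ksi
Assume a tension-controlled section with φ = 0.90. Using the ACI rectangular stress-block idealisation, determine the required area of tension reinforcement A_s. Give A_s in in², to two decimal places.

A_s ≈ 1.34 in²

M_n = M_u/φ = 1190/0.90 = 1322.22 kip·in.
From M_n = 0.85 f'_c a b (d − a/2):
a = d − √(d² − 2M_n/(0.85 f'_c b)) = 14.1 − √(14.1² − 2 × 1322.22/(0.85 × 4 × 15.6)) = 1.895 in.
A_s = 0.85 f'_c a b / f_y = 0.85 × 4 × 1.895 × 15.6 / 75 = 1.340 in².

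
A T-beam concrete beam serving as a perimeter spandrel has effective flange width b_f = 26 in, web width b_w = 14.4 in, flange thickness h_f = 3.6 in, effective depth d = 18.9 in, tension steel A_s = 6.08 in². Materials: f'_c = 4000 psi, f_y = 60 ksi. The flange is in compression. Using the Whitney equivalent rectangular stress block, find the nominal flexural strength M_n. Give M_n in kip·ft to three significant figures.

Tension: T = A_s f_y = 6.08 × 60 = 364.8 kips.
Try a within the flange: a = T/(0.85 f'_c b_f) = 364.8/(0.85 × 4 × 26) = 4.127 in.
a = 4.127 > h_f = 3.6 in: the block extends into the web. Split into flange-overhang and web parts.
C_f = 0.85 f'_c (b_f − b_w) h_f = 0.85 × 4 × (26 − 14.4) × 3.6 = 142.0 kips.
Remaining web compression depth: a_w = (T − C_f)/(0.85 f'_c b_w) = (364.8 − 142.0)/(0.85 × 4 × 14.4) = 4.551 in.
M_n = C_f(d − h_f/2) + (T − C_f)(d − a_w/2) = 142.0 × (18.9 − 1.8) + 222.8 × (18.9 − 2.2755) = 2428.2 + 3703.9 = 6132.1 kip·in.
M_n = 6132.1/12 = 511.01 kip·ft.

M_n ≈ 511 kip·ft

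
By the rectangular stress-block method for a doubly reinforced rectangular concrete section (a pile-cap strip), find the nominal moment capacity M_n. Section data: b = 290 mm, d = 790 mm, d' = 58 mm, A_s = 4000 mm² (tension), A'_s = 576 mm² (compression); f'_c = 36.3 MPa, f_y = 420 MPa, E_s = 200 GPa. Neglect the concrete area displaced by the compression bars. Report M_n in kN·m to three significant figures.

M_n ≈ 1200 kN·m

Assume both tension and compression steel yield.
Net tension couple steel: A_s − A'_s = 3424 mm².
a = (A_s − A'_s) f_y / (0.85 f'_c b) = 1438080/(0.85 × 36.3 × 290) = 160.72 mm.
c = a/β₁ = 160.72/0.791 = 203.19 mm; ε'_s = 0.003(c − d')/c = 0.0021 ≥ f_y/E_s = 0.0021, so compression steel does yield.
M_n = (A_s − A'_s) f_y (d − a/2) + A'_s f_y (d − d') = [1438080 × (790 − 80.36) + 241920 × (790 − 58)] × 10⁻⁶ = 1020.52 + 177.09 = 1197.61 kN·m.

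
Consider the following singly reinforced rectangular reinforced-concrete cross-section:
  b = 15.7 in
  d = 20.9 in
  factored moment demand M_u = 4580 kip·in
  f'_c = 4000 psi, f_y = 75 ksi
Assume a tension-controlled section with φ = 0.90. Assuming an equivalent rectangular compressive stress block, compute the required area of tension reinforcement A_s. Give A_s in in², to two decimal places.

A_s ≈ 3.71 in²

M_n = M_u/φ = 4580/0.90 = 5088.89 kip·in.
From M_n = 0.85 f'_c a b (d − a/2):
a = d − √(d² − 2M_n/(0.85 f'_c b)) = 20.9 − √(20.9² − 2 × 5088.89/(0.85 × 4 × 15.7)) = 5.211 in.
A_s = 0.85 f'_c a b / f_y = 0.85 × 4 × 5.211 × 15.7 / 75 = 3.709 in².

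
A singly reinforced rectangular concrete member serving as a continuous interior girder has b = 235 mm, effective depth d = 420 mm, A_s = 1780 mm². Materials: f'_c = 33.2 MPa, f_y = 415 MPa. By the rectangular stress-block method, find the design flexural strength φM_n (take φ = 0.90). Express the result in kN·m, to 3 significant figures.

T = A_s f_y = 1780 × 415 = 738700 N = 738.7 kN.
From C = T: a = T/(0.85 f'_c b) = 738700/(0.85 × 33.2 × 235) = 111.39 mm.
M_n = T(d − a/2) = 738.7 kN × (420 − 55.695) mm = 269.11 kN·m.
φM_n = 0.90 × 269.11 = 242.20 kN·m.

φM_n ≈ 242 kN·m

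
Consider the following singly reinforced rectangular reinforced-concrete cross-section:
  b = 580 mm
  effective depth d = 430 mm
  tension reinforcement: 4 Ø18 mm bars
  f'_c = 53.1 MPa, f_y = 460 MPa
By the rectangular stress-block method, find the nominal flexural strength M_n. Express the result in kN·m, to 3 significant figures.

M_n ≈ 197 kN·m

A_s = 4 × 254 = 1016 mm².
T = A_s f_y = 1016 × 460 = 467360 N = 467.36 kN.
From C = T: a = T/(0.85 f'_c b) = 467360/(0.85 × 53.1 × 580) = 17.85 mm.
M_n = T(d − a/2) = 467.36 kN × (430 − 8.925) mm = 196.79 kN·m.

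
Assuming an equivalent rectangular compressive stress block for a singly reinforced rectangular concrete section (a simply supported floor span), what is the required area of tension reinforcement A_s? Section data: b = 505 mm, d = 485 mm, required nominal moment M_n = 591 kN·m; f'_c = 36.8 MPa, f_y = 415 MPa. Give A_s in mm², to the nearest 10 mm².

With M_n = 0.85 f'_c a b (d − a/2), solve the quadratic for a:
a = d − √(d² − 2M_n/(0.85 f'_c b)) = 485 − √(485² − 2 × 591×10⁶/(0.85 × 36.8 × 505)) = 84.50 mm.
A_s = 0.85 f'_c a b / f_y = 0.85 × 36.8 × 84.50 × 505 / 415 = 3216.4 mm².

A_s ≈ 3220 mm²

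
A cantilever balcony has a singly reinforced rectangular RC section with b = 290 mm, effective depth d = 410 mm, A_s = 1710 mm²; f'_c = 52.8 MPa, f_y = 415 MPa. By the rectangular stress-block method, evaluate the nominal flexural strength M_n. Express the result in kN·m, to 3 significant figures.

T = A_s f_y = 1710 × 415 = 709650 N = 709.65 kN.
From C = T: a = T/(0.85 f'_c b) = 709650/(0.85 × 52.8 × 290) = 54.52 mm.
M_n = T(d − a/2) = 709.65 kN × (410 − 27.26) mm = 271.61 kN·m.

M_n ≈ 272 kN·m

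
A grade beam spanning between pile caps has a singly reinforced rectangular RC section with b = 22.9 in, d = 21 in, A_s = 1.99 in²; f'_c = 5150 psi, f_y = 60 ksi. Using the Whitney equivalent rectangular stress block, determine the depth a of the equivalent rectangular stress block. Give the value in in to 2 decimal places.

T = A_s f_y = 1.99 × 60 = 119.4 kips.
a = T/(0.85 f'_c b) = 119.4/(0.85 × 5.15 × 22.9) = 1.19 in.

a ≈ 1.19 in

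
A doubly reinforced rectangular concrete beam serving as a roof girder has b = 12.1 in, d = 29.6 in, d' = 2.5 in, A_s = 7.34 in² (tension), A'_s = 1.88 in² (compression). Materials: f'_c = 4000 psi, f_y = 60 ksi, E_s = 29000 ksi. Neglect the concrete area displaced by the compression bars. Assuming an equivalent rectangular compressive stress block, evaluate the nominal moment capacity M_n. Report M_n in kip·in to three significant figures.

Assume both steels yield.
a = (A_s − A'_s) f_y/(0.85 f'_c b) = (7.34 − 1.88) × 60/(0.85 × 4 × 12.1) = 7.963 in.
c = a/β₁ = 7.963/0.85 = 9.368 in; ε'_s = 0.003(c − d')/c = 0.0022 ≥ ε_y = 0.0021, so the compression steel yields.
M_n = (A_s − A'_s) f_y (d − a/2) + A'_s f_y (d − d') = 327.6 × (29.6 − 3.9815) + 112.8 × (29.6 − 2.5) = 8392.6 + 3056.9 = 11449.5 kip·in.

M_n ≈ 11400 kip·in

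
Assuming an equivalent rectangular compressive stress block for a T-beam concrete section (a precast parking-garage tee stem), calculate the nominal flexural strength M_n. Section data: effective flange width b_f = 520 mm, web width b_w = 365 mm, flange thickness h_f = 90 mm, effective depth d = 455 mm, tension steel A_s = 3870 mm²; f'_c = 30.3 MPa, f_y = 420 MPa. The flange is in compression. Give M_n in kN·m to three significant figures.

M_n ≈ 638 kN·m

Tension: T = A_s f_y = 3870 × 420 = 1625400 N.
Try a within the flange: a = T/(0.85 f'_c b_f) = 1625400/(0.85 × 30.3 × 520) = 121.37 mm.
a = 121.37 > h_f = 90 mm: the block extends into the web. Split into flange-overhang and web parts.
C_f = 0.85 f'_c (b_f − b_w) h_f = 0.85 × 30.3 × (520 − 365) × 90 = 359282 N.
Remaining web compression depth: a_w = (T − C_f)/(0.85 f'_c b_w) = (1625400 − 359282)/(0.85 × 30.3 × 365) = 134.69 mm.
M_n = C_f(d − h_f/2) + (T − C_f)(d − a_w/2) = 359282 × (455 − 45) + 1266118 × (455 − 67.345) = 147.31 + 490.82 = 638.13 × 10⁶ N·mm.
M_n = 638.13 kN·m.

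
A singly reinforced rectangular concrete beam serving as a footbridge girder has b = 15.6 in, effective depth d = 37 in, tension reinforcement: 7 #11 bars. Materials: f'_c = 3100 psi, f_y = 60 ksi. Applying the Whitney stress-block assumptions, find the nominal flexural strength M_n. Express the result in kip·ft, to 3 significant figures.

M_n ≈ 1590 kip·ft

A_s = 7 × 1.56 = 10.92 in².
T = A_s f_y = 10.92 × 60 = 655.2 kips.
a = T/(0.85 f'_c b) = 655.2/(0.85 × 3.1 × 15.6) = 15.939 in.
M_n = T(d − a/2) = 655.2 × (37 − 7.9695) = 19020.8 kip·in = 19020.8/12 = 1585.07 kip·ft.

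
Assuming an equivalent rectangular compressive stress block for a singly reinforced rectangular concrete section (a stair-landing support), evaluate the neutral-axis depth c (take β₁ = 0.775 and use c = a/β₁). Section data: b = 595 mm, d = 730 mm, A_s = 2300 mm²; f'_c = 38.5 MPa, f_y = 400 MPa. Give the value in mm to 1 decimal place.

c ≈ 61.0 mm

T = A_s f_y = 2300 × 400 = 920000 N = 920 kN.
Setting C = 0.85 f'_c a b equal to T: a = 920000/(0.85 × 38.5 × 595) = 47.249 mm.
With β₁ = 0.775, c = a/β₁ = 47.249/0.775 = 61.0 mm.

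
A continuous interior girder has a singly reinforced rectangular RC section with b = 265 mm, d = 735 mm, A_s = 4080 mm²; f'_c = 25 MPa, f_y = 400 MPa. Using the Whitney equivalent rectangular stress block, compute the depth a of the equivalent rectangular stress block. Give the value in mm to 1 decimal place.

T = A_s f_y = 4080 × 400 = 1632000 N = 1632 kN.
Setting C = 0.85 f'_c a b equal to T: a = 1632000/(0.85 × 25 × 265) = 289.8 mm.

a ≈ 289.8 mm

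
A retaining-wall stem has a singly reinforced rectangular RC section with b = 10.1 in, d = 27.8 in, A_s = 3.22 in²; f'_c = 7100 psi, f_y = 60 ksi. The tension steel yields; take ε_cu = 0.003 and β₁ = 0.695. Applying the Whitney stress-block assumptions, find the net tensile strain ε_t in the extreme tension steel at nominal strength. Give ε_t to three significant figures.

a = A_s f_y/(0.85 f'_c b) = 3.170 in.
β₁ = 0.695, so c = a/β₁ = 3.170/0.695 = 4.561 in.
From the linear strain diagram with ε_cu = 0.003: ε_t = 0.003 (d − c)/c = 0.003 × (27.8 − 4.561)/4.561 = 0.0153.
Since ε_t ≥ 0.005, the section is tension-controlled.

ε_t ≈ 0.0153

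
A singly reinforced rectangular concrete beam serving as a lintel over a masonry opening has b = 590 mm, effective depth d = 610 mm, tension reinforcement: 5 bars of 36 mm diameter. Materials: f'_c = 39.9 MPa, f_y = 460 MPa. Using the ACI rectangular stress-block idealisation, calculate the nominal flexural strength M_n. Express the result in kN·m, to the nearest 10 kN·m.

M_n ≈ 1290 kN·m

A_s = 5 × 1018 = 5090 mm².
T = A_s f_y = 5090 × 460 = 2341400 N = 2341.4 kN.
From C = T: a = T/(0.85 f'_c b) = 2341400/(0.85 × 39.9 × 590) = 117.01 mm.
M_n = T(d − a/2) = 2341.4 kN × (610 − 58.505) mm = 1291.27 kN·m.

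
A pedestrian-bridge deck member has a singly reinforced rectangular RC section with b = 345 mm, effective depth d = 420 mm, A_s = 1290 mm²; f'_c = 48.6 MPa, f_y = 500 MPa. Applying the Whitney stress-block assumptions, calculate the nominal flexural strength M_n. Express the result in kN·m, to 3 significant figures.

M_n ≈ 256 kN·m

T = A_s f_y = 1290 × 500 = 645000 N = 645 kN.
From C = T: a = T/(0.85 f'_c b) = 645000/(0.85 × 48.6 × 345) = 45.26 mm.
M_n = T(d − a/2) = 645 kN × (420 − 22.63) mm = 256.30 kN·m.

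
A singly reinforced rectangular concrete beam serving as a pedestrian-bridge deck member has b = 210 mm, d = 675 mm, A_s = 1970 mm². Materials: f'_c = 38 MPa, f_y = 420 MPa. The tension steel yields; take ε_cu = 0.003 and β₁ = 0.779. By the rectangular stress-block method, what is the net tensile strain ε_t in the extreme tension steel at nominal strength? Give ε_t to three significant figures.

ε_t ≈ 0.00993

a = A_s f_y/(0.85 f'_c b) = 121.98 mm.
β₁ = 0.779, so c = a/β₁ = 121.98/0.779 = 156.59 mm.
From the linear strain diagram with ε_cu = 0.003: ε_t = 0.003 (d − c)/c = 0.003 × (675 − 156.59)/156.59 = 0.00993.
Since ε_t ≥ 0.005, the section is tension-controlled.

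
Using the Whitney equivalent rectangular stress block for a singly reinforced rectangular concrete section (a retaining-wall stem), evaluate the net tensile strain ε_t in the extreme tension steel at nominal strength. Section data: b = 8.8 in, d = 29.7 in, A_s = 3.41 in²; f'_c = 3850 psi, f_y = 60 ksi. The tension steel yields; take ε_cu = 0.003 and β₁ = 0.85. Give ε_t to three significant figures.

a = A_s f_y/(0.85 f'_c b) = 7.105 in.
β₁ = 0.85, so c = a/β₁ = 7.105/0.85 = 8.359 in.
From the linear strain diagram with ε_cu = 0.003: ε_t = 0.003 (d − c)/c = 0.003 × (29.7 − 8.359)/8.359 = 0.00766.
Since ε_t ≥ 0.005, the section is tension-controlled.

ε_t ≈ 0.00766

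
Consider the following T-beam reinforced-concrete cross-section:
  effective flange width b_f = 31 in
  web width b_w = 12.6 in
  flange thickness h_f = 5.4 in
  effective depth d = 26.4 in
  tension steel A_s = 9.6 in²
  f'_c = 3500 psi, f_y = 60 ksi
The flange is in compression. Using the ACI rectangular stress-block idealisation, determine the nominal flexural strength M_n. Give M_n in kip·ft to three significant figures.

Tension: T = A_s f_y = 9.6 × 60 = 576 kips.
Try a within the flange: a = T/(0.85 f'_c b_f) = 576/(0.85 × 3.5 × 31) = 6.246 in.
a = 6.246 > h_f = 5.4 in: the block extends into the web. Split into flange-overhang and web parts.
C_f = 0.85 f'_c (b_f − b_w) h_f = 0.85 × 3.5 × (31 − 12.6) × 5.4 = 295.6 kips.
Remaining web compression depth: a_w = (T − C_f)/(0.85 f'_c b_w) = (576 − 295.6)/(0.85 × 3.5 × 12.6) = 7.480 in.
M_n = C_f(d − h_f/2) + (T − C_f)(d − a_w/2) = 295.6 × (26.4 − 2.7) + 280.4 × (26.4 − 3.74) = 7005.7 + 6353.9 = 13359.6 kip·in.
M_n = 13359.6/12 = 1113.30 kip·ft.

M_n ≈ 1110 kip·ft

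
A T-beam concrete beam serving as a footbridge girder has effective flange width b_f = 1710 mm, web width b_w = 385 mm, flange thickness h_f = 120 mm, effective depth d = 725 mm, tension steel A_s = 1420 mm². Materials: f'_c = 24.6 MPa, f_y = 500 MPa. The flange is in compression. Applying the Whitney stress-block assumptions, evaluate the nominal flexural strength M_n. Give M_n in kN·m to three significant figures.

M_n ≈ 508 kN·m

Tension: T = A_s f_y = 1420 × 500 = 710000 N.
Try a within the flange: a = T/(0.85 f'_c b_f) = 710000/(0.85 × 24.6 × 1710) = 19.86 mm.
Since a = 19.86 ≤ h_f = 120 mm, the stress block lies entirely in the flange; analyse as a rectangular beam of width b_f.
M_n = T(d − a/2) = 710000 × (725 − 9.93) = 507.70 × 10⁶ N·mm.
M_n = 507.70 kN·m.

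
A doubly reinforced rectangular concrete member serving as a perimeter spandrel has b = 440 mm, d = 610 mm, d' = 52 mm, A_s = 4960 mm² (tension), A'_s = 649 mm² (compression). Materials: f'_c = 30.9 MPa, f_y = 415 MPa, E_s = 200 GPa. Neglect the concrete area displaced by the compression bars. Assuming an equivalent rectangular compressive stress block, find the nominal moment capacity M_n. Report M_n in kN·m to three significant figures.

M_n ≈ 1100 kN·m

Assume both tension and compression steel yield.
Net tension couple steel: A_s − A'_s = 4311 mm².
a = (A_s − A'_s) f_y / (0.85 f'_c b) = 1789065/(0.85 × 30.9 × 440) = 154.81 mm.
c = a/β₁ = 154.81/0.829 = 186.74 mm; ε'_s = 0.003(c − d')/c = 0.0022 ≥ f_y/E_s = 0.0021, so compression steel does yield.
M_n = (A_s − A'_s) f_y (d − a/2) + A'_s f_y (d − d') = [1789065 × (610 − 77.405) + 269335 × (610 − 52)] × 10⁻⁶ = 952.85 + 150.29 = 1103.14 kN·m.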